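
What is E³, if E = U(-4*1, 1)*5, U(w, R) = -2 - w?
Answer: 1000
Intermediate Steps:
E = 10 (E = (-2 - (-4))*5 = (-2 - 1*(-4))*5 = (-2 + 4)*5 = 2*5 = 10)
E³ = 10³ = 1000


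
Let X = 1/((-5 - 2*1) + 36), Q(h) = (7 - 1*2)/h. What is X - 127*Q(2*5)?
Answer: -3681/58 ≈ -63.466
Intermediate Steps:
Q(h) = 5/h (Q(h) = (7 - 2)/h = 5/h)
X = 1/29 (X = 1/((-5 - 2) + 36) = 1/(-7 + 36) = 1/29 ≈ 0.034483)
X - 127*Q(2*5) = 1/29 - 635/(2*5) = 1/29 - 635/10 = 1/29 - 127*½ = 1/29 - 127/2 = -3681/58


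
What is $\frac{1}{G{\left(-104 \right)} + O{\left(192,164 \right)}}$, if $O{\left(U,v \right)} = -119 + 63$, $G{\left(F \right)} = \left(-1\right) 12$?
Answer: $- \frac{1}{68} \approx -0.014706$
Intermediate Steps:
$G{\left(F \right)} = -12$
$O{\left(U,v \right)} = -56$
$\frac{1}{G{\left(-104 \right)} + O{\left(192,164 \right)}} = \frac{1}{-12 - 56} = \frac{1}{-68} = - \frac{1}{68}$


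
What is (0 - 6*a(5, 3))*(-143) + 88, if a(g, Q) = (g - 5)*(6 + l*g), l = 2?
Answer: 88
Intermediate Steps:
a(g, Q) = (-5 + g)*(6 + 2*g) (a(g, Q) = (g - 5)*(6 + 2*g) = (-5 + g)*(6 + 2*g))
(0 - 6*a(5, 3))*(-143) + 88 = (0 - 6*(-30 - 4*5 + 2*5²))*(-143) + 88 = (0 - 6*(-30 - 20 + 2*25))*(-143) + 88 = (0 - 6*(-30 - 20 + 50))*(-143) + 88 = (0 - 6*0)*(-143) + 88 = (0 + 0)*(-143) + 88 = 0*(-143) + 88 = 0 + 88 = 88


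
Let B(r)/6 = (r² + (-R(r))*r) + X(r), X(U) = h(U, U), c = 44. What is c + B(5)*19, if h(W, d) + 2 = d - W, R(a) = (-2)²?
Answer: 386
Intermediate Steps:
R(a) = 4
h(W, d) = -2 + d - W (h(W, d) = -2 + (d - W) = -2 + d - W)
X(U) = -2 (X(U) = -2 + U - U = -2)
B(r) = -12 - 24*r + 6*r² (B(r) = 6*((r² + (-1*4)*r) - 2) = 6*((r² - 4*r) - 2) = 6*(-2 + r² - 4*r) = -12 - 24*r + 6*r²)
c + B(5)*19 = 44 + (-12 - 24*5 + 6*5²)*19 = 44 + (-12 - 120 + 6*25)*19 = 44 + (-12 - 120 + 150)*19 = 44 + 18*19 = 44 + 342 = 386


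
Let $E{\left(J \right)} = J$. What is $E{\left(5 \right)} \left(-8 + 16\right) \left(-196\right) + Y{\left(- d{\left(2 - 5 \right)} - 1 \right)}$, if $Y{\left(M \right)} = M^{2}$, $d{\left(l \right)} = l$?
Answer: $-7836$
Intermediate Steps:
$E{\left(5 \right)} \left(-8 + 16\right) \left(-196\right) + Y{\left(- d{\left(2 - 5 \right)} - 1 \right)} = 5 \left(-8 + 16\right) \left(-196\right) + \left(- (2 - 5) - 1\right)^{2} = 5 \cdot 8 \left(-196\right) + \left(\left(-1\right) \left(-3\right) - 1\right)^{2} = 40 \left(-196\right) + \left(3 - 1\right)^{2} = -7840 + 2^{2} = -7840 + 4 = -7836$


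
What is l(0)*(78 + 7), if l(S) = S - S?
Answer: 0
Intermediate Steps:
l(S) = 0
l(0)*(78 + 7) = 0*(78 + 7) = 0*85 = 0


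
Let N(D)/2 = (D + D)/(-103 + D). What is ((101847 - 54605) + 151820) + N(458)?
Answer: 70668842/355 ≈ 1.9907e+5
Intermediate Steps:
N(D) = 4*D/(-103 + D) (N(D) = 2*((D + D)/(-103 + D)) = 2*((2*D)/(-103 + D)) = 2*(2*D/(-103 + D)) = 4*D/(-103 + D))
((101847 - 54605) + 151820) + N(458) = ((101847 - 54605) + 151820) + 4*458/(-103 + 458) = (47242 + 151820) + 4*458/355 = 199062 + 4*458*(1/355) = 199062 + 1832/355 = 70668842/355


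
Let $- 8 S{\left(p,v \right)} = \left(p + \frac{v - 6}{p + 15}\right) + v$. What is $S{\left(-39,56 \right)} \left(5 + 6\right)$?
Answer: $- \frac{1969}{96} \approx -20.51$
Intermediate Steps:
$S{\left(p,v \right)} = - \frac{p}{8} - \frac{v}{8} - \frac{-6 + v}{8 \left(15 + p\right)}$ ($S{\left(p,v \right)} = - \frac{\left(p + \frac{v - 6}{p + 15}\right) + v}{8} = - \frac{\left(p + \frac{-6 + v}{15 + p}\right) + v}{8} = - \frac{p + v + \frac{-6 + v}{15 + p}}{8} = - \frac{p}{8} - \frac{v}{8} - \frac{-6 + v}{8 \left(15 + p\right)}$)
$S{\left(-39,56 \right)} \left(5 + 6\right) = \frac{6 - \left(-39\right)^{2} - 896 - -585 - \left(-39\right) 56}{8 \left(15 - 39\right)} \left(5 + 6\right) = \frac{6 - 1521 - 896 + 585 + 2184}{8 \left(-24\right)} 11 = \frac{1}{8} \left(- \frac{1}{24}\right) \left(6 - 1521 - 896 + 585 + 2184\right) 11 = \frac{1}{8} \left(- \frac{1}{24}\right) 358 \cdot 11 = \left(- \frac{179}{96}\right) 11 = - \frac{1969}{96}$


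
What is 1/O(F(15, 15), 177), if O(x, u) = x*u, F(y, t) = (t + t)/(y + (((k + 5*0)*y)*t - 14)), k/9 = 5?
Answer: 5063/2655 ≈ 1.9070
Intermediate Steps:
k = 45 (k = 9*5 = 45)
F(y, t) = 2*t/(-14 + y + 45*t*y) (F(y, t) = (t + t)/(y + (((45 + 5*0)*y)*t - 14)) = (2*t)/(y + (((45 + 0)*y)*t - 14)) = (2*t)/(y + ((45*y)*t - 14)) = (2*t)/(y + (45*t*y - 14)) = (2*t)/(y + (-14 + 45*t*y)) = (2*t)/(-14 + y + 45*t*y) = 2*t/(-14 + y + 45*t*y))
O(x, u) = u*x
1/O(F(15, 15), 177) = 1/(177*(2*15/(-14 + 15 + 45*15*15))) = 1/(177*(2*15/(-14 + 15 + 10125))) = 1/(177*(2*15/10126)) = 1/(177*(2*15*(1/10126))) = 1/(177*(15/5063)) = 1/(2655/5063) = 5063/2655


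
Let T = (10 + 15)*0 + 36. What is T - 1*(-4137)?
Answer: 4173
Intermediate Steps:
T = 36 (T = 25*0 + 36 = 0 + 36 = 36)
T - 1*(-4137) = 36 - 1*(-4137) = 36 + 4137 = 4173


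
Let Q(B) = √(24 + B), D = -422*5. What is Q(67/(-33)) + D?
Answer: -2110 + 5*√957/33 ≈ -2105.3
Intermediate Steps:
D = -2110
Q(67/(-33)) + D = √(24 + 67/(-33)) - 2110 = √(24 + 67*(-1/33)) - 2110 = √(24 - 67/33) - 2110 = √(725/33) - 2110 = 5*√957/33 - 2110 = -2110 + 5*√957/33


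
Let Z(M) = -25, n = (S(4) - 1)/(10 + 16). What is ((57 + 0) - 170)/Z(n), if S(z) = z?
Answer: 113/25 ≈ 4.5200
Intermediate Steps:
n = 3/26 (n = (4 - 1)/(10 + 16) = 3/26 ≈ 0.11538)
((57 + 0) - 170)/Z(n) = ((57 + 0) - 170)/(-25) = (57 - 170)*(-1/25) = -113*(-1/25) = 113/25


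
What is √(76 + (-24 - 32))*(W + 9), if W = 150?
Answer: 318*√5 ≈ 711.07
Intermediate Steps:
√(76 + (-24 - 32))*(W + 9) = √(76 + (-24 - 32))*(150 + 9) = √(76 - 56)*159 = √20*159 = (2*√5)*159 = 318*√5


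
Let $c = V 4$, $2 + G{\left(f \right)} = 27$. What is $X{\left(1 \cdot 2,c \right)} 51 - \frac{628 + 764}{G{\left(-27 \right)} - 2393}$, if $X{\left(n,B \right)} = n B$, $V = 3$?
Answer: $\frac{181239}{148} \approx 1224.6$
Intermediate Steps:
$G{\left(f \right)} = 25$ ($G{\left(f \right)} = -2 + 27 = 25$)
$c = 12$ ($c = 3 \cdot 4 = 12$)
$X{\left(n,B \right)} = B n$
$X{\left(1 \cdot 2,c \right)} 51 - \frac{628 + 764}{G{\left(-27 \right)} - 2393} = 12 \cdot 1 \cdot 2 \cdot 51 - \frac{628 + 764}{25 - 2393} = 12 \cdot 2 \cdot 51 - \frac{1392}{-2368} = 24 \cdot 51 - 1392 \left(- \frac{1}{2368}\right) = 1224 - - \frac{87}{148} = 1224 + \frac{87}{148} = \frac{181239}{148}$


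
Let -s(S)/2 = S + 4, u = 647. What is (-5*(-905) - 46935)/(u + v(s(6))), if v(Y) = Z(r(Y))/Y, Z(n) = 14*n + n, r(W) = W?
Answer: -21205/331 ≈ -64.063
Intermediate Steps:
s(S) = -8 - 2*S (s(S) = -2*(S + 4) = -2*(4 + S) = -8 - 2*S)
Z(n) = 15*n
v(Y) = 15 (v(Y) = (15*Y)/Y = 15)
(-5*(-905) - 46935)/(u + v(s(6))) = (-5*(-905) - 46935)/(647 + 15) = (4525 - 46935)/662 = -42410*1/662 = -21205/331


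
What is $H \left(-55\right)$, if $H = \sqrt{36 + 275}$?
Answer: $- 55 \sqrt{311} \approx -969.94$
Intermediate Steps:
$H = \sqrt{311} \approx 17.635$
$H \left(-55\right) = \sqrt{311} \left(-55\right) = - 55 \sqrt{311}$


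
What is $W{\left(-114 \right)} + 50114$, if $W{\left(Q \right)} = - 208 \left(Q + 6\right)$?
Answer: $72578$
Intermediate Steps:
$W{\left(Q \right)} = -1248 - 208 Q$ ($W{\left(Q \right)} = - 208 \left(6 + Q\right) = -1248 - 208 Q$)
$W{\left(-114 \right)} + 50114 = \left(-1248 - -23712\right) + 50114 = \left(-1248 + 23712\right) + 50114 = 22464 + 50114 = 72578$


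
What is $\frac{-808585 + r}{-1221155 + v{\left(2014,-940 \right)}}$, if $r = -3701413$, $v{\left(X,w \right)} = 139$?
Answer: $\frac{2254999}{610508} \approx 3.6936$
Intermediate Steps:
$\frac{-808585 + r}{-1221155 + v{\left(2014,-940 \right)}} = \frac{-808585 - 3701413}{-1221155 + 139} = - \frac{4509998}{-1221016} = \left(-4509998\right) \left(- \frac{1}{1221016}\right) = \frac{2254999}{610508}$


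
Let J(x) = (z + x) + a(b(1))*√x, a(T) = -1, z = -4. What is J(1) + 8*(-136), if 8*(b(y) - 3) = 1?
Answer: -1092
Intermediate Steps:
b(y) = 25/8 (b(y) = 3 + (⅛)*1 = 3 + ⅛ = 25/8)
J(x) = -4 + x - √x (J(x) = (-4 + x) - √x = -4 + x - √x)
J(1) + 8*(-136) = (-4 + 1 - √1) + 8*(-136) = (-4 + 1 - 1*1) - 1088 = (-4 + 1 - 1) - 1088 = -4 - 1088 = -1092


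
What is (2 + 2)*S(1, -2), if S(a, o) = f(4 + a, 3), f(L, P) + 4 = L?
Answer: 4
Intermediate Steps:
f(L, P) = -4 + L
S(a, o) = a (S(a, o) = -4 + (4 + a) = a)
(2 + 2)*S(1, -2) = (2 + 2)*1 = 4*1 = 4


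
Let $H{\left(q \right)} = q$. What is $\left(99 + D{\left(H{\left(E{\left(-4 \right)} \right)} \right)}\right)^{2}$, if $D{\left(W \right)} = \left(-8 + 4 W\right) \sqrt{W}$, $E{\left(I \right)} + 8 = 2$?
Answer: $3657 - 6336 i \sqrt{6} \approx 3657.0 - 15520.0 i$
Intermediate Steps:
$E{\left(I \right)} = -6$ ($E{\left(I \right)} = -8 + 2 = -6$)
$D{\left(W \right)} = \sqrt{W} \left(-8 + 4 W\right)$
$\left(99 + D{\left(H{\left(E{\left(-4 \right)} \right)} \right)}\right)^{2} = \left(99 + 4 \sqrt{-6} \left(-2 - 6\right)\right)^{2} = \left(99 + 4 i \sqrt{6} \left(-8\right)\right)^{2} = \left(99 - 32 i \sqrt{6}\right)^{2}$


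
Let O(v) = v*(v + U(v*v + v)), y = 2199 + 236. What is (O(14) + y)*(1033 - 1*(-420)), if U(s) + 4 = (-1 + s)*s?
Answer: 896551855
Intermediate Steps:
U(s) = -4 + s*(-1 + s) (U(s) = -4 + (-1 + s)*s = -4 + s*(-1 + s))
y = 2435
O(v) = v*(-4 + (v + v**2)**2 - v**2) (O(v) = v*(v + (-4 + (v*v + v)**2 - (v*v + v))) = v*(v + (-4 + (v**2 + v)**2 - (v**2 + v))) = v*(v + (-4 + (v + v**2)**2 - (v + v**2))) = v*(v + (-4 + (v + v**2)**2 + (-v - v**2))) = v*(v + (-4 + (v + v**2)**2 - v - v**2)) = v*(-4 + (v + v**2)**2 - v**2))
(O(14) + y)*(1033 - 1*(-420)) = (14*(-4 + 14**4 + 2*14**3) + 2435)*(1033 - 1*(-420)) = (14*(-4 + 38416 + 2*2744) + 2435)*(1033 + 420) = (14*(-4 + 38416 + 5488) + 2435)*1453 = (14*43900 + 2435)*1453 = (614600 + 2435)*1453 = 617035*1453 = 896551855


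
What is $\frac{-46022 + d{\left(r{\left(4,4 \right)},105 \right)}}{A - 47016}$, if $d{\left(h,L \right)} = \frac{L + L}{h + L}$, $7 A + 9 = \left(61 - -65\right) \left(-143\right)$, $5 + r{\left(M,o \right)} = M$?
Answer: $\frac{16751273}{18051228} \approx 0.92799$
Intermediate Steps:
$r{\left(M,o \right)} = -5 + M$
$A = - \frac{18027}{7}$ ($A = - \frac{9}{7} + \frac{\left(61 - -65\right) \left(-143\right)}{7} = - \frac{9}{7} + \frac{\left(61 + 65\right) \left(-143\right)}{7} = - \frac{9}{7} + \frac{126 \left(-143\right)}{7} = - \frac{9}{7} + \frac{1}{7} \left(-18018\right) = - \frac{9}{7} - 2574 = - \frac{18027}{7} \approx -2575.3$)
$d{\left(h,L \right)} = \frac{2 L}{L + h}$
$\frac{-46022 + d{\left(r{\left(4,4 \right)},105 \right)}}{A - 47016} = \frac{-46022 + 2 \cdot 105 \frac{1}{105 + \left(-5 + 4\right)}}{- \frac{18027}{7} - 47016} = \frac{-46022 + 2 \cdot 105 \frac{1}{105 - 1}}{- \frac{347139}{7}} = \left(-46022 + 2 \cdot 105 \cdot \frac{1}{104}\right) \left(- \frac{7}{347139}\right) = \left(-46022 + \frac{105}{52}\right) \left(- \frac{7}{347139}\right) = \left(- \frac{2393039}{52}\right) \left(- \frac{7}{347139}\right) = \frac{16751273}{18051228}$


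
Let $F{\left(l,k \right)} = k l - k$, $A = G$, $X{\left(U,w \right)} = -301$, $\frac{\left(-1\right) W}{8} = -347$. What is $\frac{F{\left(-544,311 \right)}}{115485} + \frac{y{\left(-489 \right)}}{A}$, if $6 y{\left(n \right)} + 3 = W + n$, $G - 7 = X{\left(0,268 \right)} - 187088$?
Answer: $- \frac{1060142446}{721327009} \approx -1.4697$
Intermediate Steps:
$W = 2776$ ($W = \left(-8\right) \left(-347\right) = 2776$)
$G = -187382$ ($G = 7 - 187389 = -187382$)
$A = -187382$
$y{\left(n \right)} = \frac{2773}{6} + \frac{n}{6}$ ($y{\left(n \right)} = - \frac{1}{2} + \frac{2776 + n}{6} = - \frac{1}{2} + \left(\frac{1388}{3} + \frac{n}{6}\right) = \frac{2773}{6} + \frac{n}{6}$)
$F{\left(l,k \right)} = - k + k l$
$\frac{F{\left(-544,311 \right)}}{115485} + \frac{y{\left(-489 \right)}}{A} = \frac{311 \left(-1 - 544\right)}{115485} + \frac{\frac{2773}{6} + \frac{1}{6} \left(-489\right)}{-187382} = 311 \left(-545\right) \frac{1}{115485} + \left(\frac{2773}{6} - \frac{163}{2}\right) \left(- \frac{1}{187382}\right) = \left(-169495\right) \frac{1}{115485} + \frac{1142}{3} \left(- \frac{1}{187382}\right) = - \frac{33899}{23097} - \frac{571}{281073} = - \frac{1060142446}{721327009}$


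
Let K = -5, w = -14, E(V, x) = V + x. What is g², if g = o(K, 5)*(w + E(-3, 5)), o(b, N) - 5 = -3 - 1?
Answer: 144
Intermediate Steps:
o(b, N) = 1 (o(b, N) = 5 + (-3 - 1) = 5 - 4 = 1)
g = -12 (g = 1*(-14 + (-3 + 5)) = 1*(-14 + 2) = 1*(-12) = -12)
g² = (-12)² = 144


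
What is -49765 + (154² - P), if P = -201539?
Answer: 175490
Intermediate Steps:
-49765 + (154² - P) = -49765 + (154² - 1*(-201539)) = -49765 + (23716 + 201539) = -49765 + 225255 = 175490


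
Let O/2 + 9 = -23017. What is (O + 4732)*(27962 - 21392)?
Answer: -271472400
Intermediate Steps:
O = -46052 (O = -18 + 2*(-23017) = -18 - 46034 = -46052)
(O + 4732)*(27962 - 21392) = (-46052 + 4732)*(27962 - 21392) = -41320*6570 = -271472400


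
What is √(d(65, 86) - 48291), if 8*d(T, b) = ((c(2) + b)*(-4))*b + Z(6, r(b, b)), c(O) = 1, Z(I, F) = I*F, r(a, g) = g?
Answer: 13*I*√1230/2 ≈ 227.96*I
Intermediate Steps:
Z(I, F) = F*I
d(T, b) = 3*b/4 + b*(-4 - 4*b)/8 (d(T, b) = (((1 + b)*(-4))*b + b*6)/8 = ((-4 - 4*b)*b + 6*b)/8 = (b*(-4 - 4*b) + 6*b)/8 = (6*b + b*(-4 - 4*b))/8 = 3*b/4 + b*(-4 - 4*b)/8)
√(d(65, 86) - 48291) = √((¼)*86*(1 - 2*86) - 48291) = √((¼)*86*(1 - 172) - 48291) = √((¼)*86*(-171) - 48291) = √(-7353/2 - 48291) = √(-103935/2) = 13*I*√1230/2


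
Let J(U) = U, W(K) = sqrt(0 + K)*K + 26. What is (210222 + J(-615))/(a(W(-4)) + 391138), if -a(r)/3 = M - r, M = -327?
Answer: 82207236579/153818487385 + 5030568*I/153818487385 ≈ 0.53444 + 3.2705e-5*I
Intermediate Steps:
W(K) = 26 + K**(3/2) (W(K) = sqrt(K)*K + 26 = K**(3/2) + 26 = 26 + K**(3/2))
a(r) = 981 + 3*r (a(r) = -3*(-327 - r) = 981 + 3*r)
(210222 + J(-615))/(a(W(-4)) + 391138) = (210222 - 615)/((981 + 3*(26 + (-4)**(3/2))) + 391138) = 209607/((981 + 3*(26 - 8*I)) + 391138) = 209607/((981 + (78 - 24*I)) + 391138) = 209607/((1059 - 24*I) + 391138) = 209607/(392197 - 24*I) = 209607*((392197 + 24*I)/153818487385) = 209607*(392197 + 24*I)/153818487385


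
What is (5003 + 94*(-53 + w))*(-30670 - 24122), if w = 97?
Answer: -500744088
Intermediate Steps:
(5003 + 94*(-53 + w))*(-30670 - 24122) = (5003 + 94*(-53 + 97))*(-30670 - 24122) = (5003 + 94*44)*(-54792) = (5003 + 4136)*(-54792) = 9139*(-54792) = -500744088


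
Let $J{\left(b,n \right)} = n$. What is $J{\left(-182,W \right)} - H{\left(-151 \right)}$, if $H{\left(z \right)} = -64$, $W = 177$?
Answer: $241$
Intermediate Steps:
$J{\left(-182,W \right)} - H{\left(-151 \right)} = 177 - -64 = 177 + 64 = 241$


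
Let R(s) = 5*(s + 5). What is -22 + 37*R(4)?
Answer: 1643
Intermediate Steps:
R(s) = 25 + 5*s (R(s) = 5*(5 + s) = 25 + 5*s)
-22 + 37*R(4) = -22 + 37*(25 + 5*4) = -22 + 37*(25 + 20) = -22 + 37*45 = -22 + 1665 = 1643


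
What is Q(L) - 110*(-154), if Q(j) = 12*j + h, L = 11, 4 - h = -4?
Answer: 17080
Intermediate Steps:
h = 8 (h = 4 - 1*(-4) = 4 + 4 = 8)
Q(j) = 8 + 12*j (Q(j) = 12*j + 8 = 8 + 12*j)
Q(L) - 110*(-154) = (8 + 12*11) - 110*(-154) = (8 + 132) + 16940 = 140 + 16940 = 17080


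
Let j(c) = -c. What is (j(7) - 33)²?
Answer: 1600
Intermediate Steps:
(j(7) - 33)² = (-1*7 - 33)² = (-7 - 33)² = (-40)² = 1600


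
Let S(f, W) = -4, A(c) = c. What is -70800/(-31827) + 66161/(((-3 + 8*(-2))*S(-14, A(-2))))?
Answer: 703695649/806284 ≈ 872.76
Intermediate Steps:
-70800/(-31827) + 66161/(((-3 + 8*(-2))*S(-14, A(-2)))) = -70800/(-31827) + 66161/(((-3 + 8*(-2))*(-4))) = -70800*(-1/31827) + 66161/(((-3 - 16)*(-4))) = 23600/10609 + 66161/((-19*(-4))) = 23600/10609 + 66161/76 = 703695649/806284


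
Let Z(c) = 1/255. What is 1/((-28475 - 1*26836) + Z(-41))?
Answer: -255/14104304 ≈ -1.8080e-5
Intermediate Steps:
Z(c) = 1/255
1/((-28475 - 1*26836) + Z(-41)) = 1/((-28475 - 1*26836) + 1/255) = 1/((-28475 - 26836) + 1/255) = 1/(-55311 + 1/255) = 1/(-14104304/255) = -255/14104304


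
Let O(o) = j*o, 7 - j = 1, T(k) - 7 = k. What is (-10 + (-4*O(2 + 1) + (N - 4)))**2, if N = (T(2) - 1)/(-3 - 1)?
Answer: 7744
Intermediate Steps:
T(k) = 7 + k
j = 6 (j = 7 - 1*1 = 7 - 1 = 6)
O(o) = 6*o
N = -2 (N = ((7 + 2) - 1)/(-3 - 1) = (9 - 1)/(-4) = 8*(-1/4) = -2)
(-10 + (-4*O(2 + 1) + (N - 4)))**2 = (-10 + (-24*(2 + 1) + (-2 - 4)))**2 = (-10 + (-24*3 - 6))**2 = (-10 + (-4*18 - 6))**2 = (-10 + (-72 - 6))**2 = (-10 - 78)**2 = (-88)**2 = 7744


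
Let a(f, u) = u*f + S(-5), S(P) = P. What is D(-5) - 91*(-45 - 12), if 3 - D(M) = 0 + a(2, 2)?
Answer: 5191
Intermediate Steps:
a(f, u) = -5 + f*u (a(f, u) = u*f - 5 = f*u - 5 = -5 + f*u)
D(M) = 4 (D(M) = 3 - (0 + (-5 + 2*2)) = 3 - (0 + (-5 + 4)) = 3 - (0 - 1) = 3 - 1*(-1) = 3 + 1 = 4)
D(-5) - 91*(-45 - 12) = 4 - 91*(-45 - 12) = 4 - 91*(-57) = 4 + 5187 = 5191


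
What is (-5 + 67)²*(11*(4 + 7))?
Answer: 465124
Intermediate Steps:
(-5 + 67)²*(11*(4 + 7)) = 62²*(11*11) = 3844*121 = 465124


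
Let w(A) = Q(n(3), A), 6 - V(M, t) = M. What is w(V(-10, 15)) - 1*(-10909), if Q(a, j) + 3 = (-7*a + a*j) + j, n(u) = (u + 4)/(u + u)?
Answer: 21865/2 ≈ 10933.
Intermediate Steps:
n(u) = (4 + u)/(2*u) (n(u) = (4 + u)/((2*u)) = (4 + u)*(1/(2*u)) = (4 + u)/(2*u))
Q(a, j) = -3 + j - 7*a + a*j (Q(a, j) = -3 + ((-7*a + a*j) + j) = -3 + (j - 7*a + a*j) = -3 + j - 7*a + a*j)
V(M, t) = 6 - M
w(A) = -67/6 + 13*A/6 (w(A) = -3 + A - 7*(4 + 3)/(2*3) + ((½)*(4 + 3)/3)*A = -3 + A - 7*7/(2*3) + ((½)*(⅓)*7)*A = -3 + A - 7*7/6 + 7*A/6 = -3 + A - 49/6 + 7*A/6 = -67/6 + 13*A/6)
w(V(-10, 15)) - 1*(-10909) = (-67/6 + 13*(6 - 1*(-10))/6) - 1*(-10909) = (-67/6 + 13*(6 + 10)/6) + 10909 = (-67/6 + (13/6)*16) + 10909 = (-67/6 + 104/3) + 10909 = 47/2 + 10909 = 21865/2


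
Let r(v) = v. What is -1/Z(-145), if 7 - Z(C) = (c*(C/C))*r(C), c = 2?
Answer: -1/297 ≈ -0.0033670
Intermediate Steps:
Z(C) = 7 - 2*C (Z(C) = 7 - 2*(C/C)*C = 7 - 2*1*C = 7 - 2*C)
-1/Z(-145) = -1/(7 - 2*(-145)) = -1/(7 + 290) = -1/297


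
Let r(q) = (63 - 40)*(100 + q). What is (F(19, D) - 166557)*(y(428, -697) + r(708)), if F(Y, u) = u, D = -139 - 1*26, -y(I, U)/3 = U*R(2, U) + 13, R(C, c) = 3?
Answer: -4137706596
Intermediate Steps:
r(q) = 2300 + 23*q (r(q) = 23*(100 + q) = 2300 + 23*q)
y(I, U) = -39 - 9*U (y(I, U) = -3*(U*3 + 13) = -3*(3*U + 13) = -3*(13 + 3*U) = -39 - 9*U)
D = -165 (D = -139 - 26 = -165)
(F(19, D) - 166557)*(y(428, -697) + r(708)) = (-165 - 166557)*((-39 - 9*(-697)) + (2300 + 23*708)) = -166722*((-39 + 6273) + (2300 + 16284)) = -166722*(6234 + 18584) = -166722*24818 = -4137706596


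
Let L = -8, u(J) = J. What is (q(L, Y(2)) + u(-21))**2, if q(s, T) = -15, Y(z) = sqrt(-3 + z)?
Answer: 1296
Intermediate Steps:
(q(L, Y(2)) + u(-21))**2 = (-15 - 21)**2 = (-36)**2 = 1296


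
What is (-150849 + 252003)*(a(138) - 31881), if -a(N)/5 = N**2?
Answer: -12856774554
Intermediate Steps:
a(N) = -5*N**2
(-150849 + 252003)*(a(138) - 31881) = (-150849 + 252003)*(-5*138**2 - 31881) = 101154*(-5*19044 - 31881) = 101154*(-95220 - 31881) = 101154*(-127101) = -12856774554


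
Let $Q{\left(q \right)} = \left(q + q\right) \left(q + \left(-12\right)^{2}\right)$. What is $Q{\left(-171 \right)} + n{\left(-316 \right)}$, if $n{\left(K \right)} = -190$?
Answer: $9044$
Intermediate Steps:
$Q{\left(q \right)} = 2 q \left(144 + q\right)$ ($Q{\left(q \right)} = 2 q \left(q + 144\right) = 2 q \left(144 + q\right)$)
$Q{\left(-171 \right)} + n{\left(-316 \right)} = 2 \left(-171\right) \left(144 - 171\right) - 190 = 2 \left(-171\right) \left(-27\right) - 190 = 9234 - 190 = 9044$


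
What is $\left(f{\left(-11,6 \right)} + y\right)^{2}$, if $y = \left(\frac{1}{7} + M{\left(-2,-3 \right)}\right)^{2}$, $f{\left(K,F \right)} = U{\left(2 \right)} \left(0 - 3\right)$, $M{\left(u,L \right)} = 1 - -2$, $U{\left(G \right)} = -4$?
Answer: $\frac{1149184}{2401} \approx 478.63$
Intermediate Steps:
$M{\left(u,L \right)} = 3$ ($M{\left(u,L \right)} = 1 + 2 = 3$)
$f{\left(K,F \right)} = 12$ ($f{\left(K,F \right)} = - 4 \left(0 - 3\right) = \left(-4\right) \left(-3\right) = 12$)
$y = \frac{484}{49}$ ($y = \left(\frac{1}{7} + 3\right)^{2} = \left(\frac{22}{7}\right)^{2} = \frac{484}{49} \approx 9.8775$)
$\left(f{\left(-11,6 \right)} + y\right)^{2} = \left(12 + \frac{484}{49}\right)^{2} = \left(\frac{1072}{49}\right)^{2} = \frac{1149184}{2401}$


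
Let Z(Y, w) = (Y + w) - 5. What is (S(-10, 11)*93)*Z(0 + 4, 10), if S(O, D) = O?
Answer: -8370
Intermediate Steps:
Z(Y, w) = -5 + Y + w
(S(-10, 11)*93)*Z(0 + 4, 10) = (-10*93)*(-5 + (0 + 4) + 10) = -930*(-5 + 4 + 10) = -930*9 = -8370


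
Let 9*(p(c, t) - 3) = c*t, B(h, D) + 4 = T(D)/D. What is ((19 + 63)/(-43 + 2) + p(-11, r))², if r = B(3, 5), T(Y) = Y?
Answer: 196/9 ≈ 21.778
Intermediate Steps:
B(h, D) = -3 (B(h, D) = -4 + D/D = -4 + 1 = -3)
r = -3
p(c, t) = 3 + c*t/9 (p(c, t) = 3 + (c*t)/9 = 3 + c*t/9)
((19 + 63)/(-43 + 2) + p(-11, r))² = ((19 + 63)/(-43 + 2) + (3 + (⅑)*(-11)*(-3)))² = (82/(-41) + (3 + 11/3))² = (82*(-1/41) + 20/3)² = (-2 + 20/3)² = (14/3)² = 196/9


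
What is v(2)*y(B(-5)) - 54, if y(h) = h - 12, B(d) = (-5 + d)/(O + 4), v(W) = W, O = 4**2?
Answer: -79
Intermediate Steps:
O = 16
B(d) = -1/4 + d/20 (B(d) = (-5 + d)/(16 + 4) = (-5 + d)/20 = (-5 + d)*(1/20) = -1/4 + d/20)
y(h) = -12 + h
v(2)*y(B(-5)) - 54 = 2*(-12 + (-1/4 + (1/20)*(-5))) - 54 = 2*(-12 + (-1/4 - 1/4)) - 54 = 2*(-12 - 1/2) - 54 = 2*(-25/2) - 54 = -25 - 54 = -79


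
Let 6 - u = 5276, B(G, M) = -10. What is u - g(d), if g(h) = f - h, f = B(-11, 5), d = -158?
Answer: -5418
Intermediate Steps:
u = -5270 (u = 6 - 1*5276 = 6 - 5276 = -5270)
f = -10
g(h) = -10 - h
u - g(d) = -5270 - (-10 - 1*(-158)) = -5270 - (-10 + 158) = -5270 - 1*148 = -5270 - 148 = -5418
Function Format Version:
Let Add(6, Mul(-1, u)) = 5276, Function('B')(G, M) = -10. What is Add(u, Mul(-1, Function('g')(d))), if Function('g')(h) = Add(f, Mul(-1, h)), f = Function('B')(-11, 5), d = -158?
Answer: -5418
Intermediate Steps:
u = -5270 (u = Add(6, Mul(-1, 5276)) = Add(6, -5276) = -5270)
f = -10
Function('g')(h) = Add(-10, Mul(-1, h))
Add(u, Mul(-1, Function('g')(d))) = Add(-5270, Mul(-1, Add(-10, Mul(-1, -158)))) = Add(-5270, Mul(-1, Add(-10, 158))) = Add(-5270, Mul(-1, 148)) = Add(-5270, -148) = -5418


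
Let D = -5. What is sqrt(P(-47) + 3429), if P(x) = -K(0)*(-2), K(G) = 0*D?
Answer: 3*sqrt(381) ≈ 58.558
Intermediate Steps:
K(G) = 0 (K(G) = 0*(-5) = 0)
P(x) = 0 (P(x) = -1*0*(-2) = 0*(-2) = 0)
sqrt(P(-47) + 3429) = sqrt(0 + 3429) = sqrt(3429) = 3*sqrt(381)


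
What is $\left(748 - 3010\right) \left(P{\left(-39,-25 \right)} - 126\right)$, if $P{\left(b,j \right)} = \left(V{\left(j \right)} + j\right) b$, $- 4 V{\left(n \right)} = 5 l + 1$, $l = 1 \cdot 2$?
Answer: $- \frac{4326075}{2} \approx -2.163 \cdot 10^{6}$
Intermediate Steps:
$l = 2$
$V{\left(n \right)} = - \frac{11}{4}$ ($V{\left(n \right)} = - \frac{5 \cdot 2 + 1}{4} = - \frac{10 + 1}{4} = \left(- \frac{1}{4}\right) 11 = - \frac{11}{4}$)
$P{\left(b,j \right)} = b \left(- \frac{11}{4} + j\right)$ ($P{\left(b,j \right)} = \left(- \frac{11}{4} + j\right) b = b \left(- \frac{11}{4} + j\right)$)
$\left(748 - 3010\right) \left(P{\left(-39,-25 \right)} - 126\right) = \left(748 - 3010\right) \left(\frac{1}{4} \left(-39\right) \left(-11 + 4 \left(-25\right)\right) - 126\right) = - 2262 \left(\frac{1}{4} \left(-39\right) \left(-11 - 100\right) - 126\right) = - 2262 \left(\frac{1}{4} \left(-39\right) \left(-111\right) - 126\right) = - 2262 \left(\frac{4329}{4} - 126\right) = \left(-2262\right) \frac{3825}{4} = - \frac{4326075}{2}$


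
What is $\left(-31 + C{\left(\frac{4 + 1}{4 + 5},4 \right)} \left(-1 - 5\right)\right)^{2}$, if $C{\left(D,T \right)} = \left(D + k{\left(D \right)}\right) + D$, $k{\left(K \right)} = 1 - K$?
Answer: $\frac{14641}{9} \approx 1626.8$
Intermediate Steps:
$C{\left(D,T \right)} = 1 + D$ ($C{\left(D,T \right)} = \left(D - \left(-1 + D\right)\right) + D = 1 + D$)
$\left(-31 + C{\left(\frac{4 + 1}{4 + 5},4 \right)} \left(-1 - 5\right)\right)^{2} = \left(-31 + \left(1 + \frac{4 + 1}{4 + 5}\right) \left(-1 - 5\right)\right)^{2} = \left(-31 + \left(1 + \frac{5}{9}\right) \left(-6\right)\right)^{2} = \left(-31 + \frac{14}{9} \left(-6\right)\right)^{2} = \left(-31 - \frac{28}{3}\right)^{2} = \left(- \frac{121}{3}\right)^{2} = \frac{14641}{9}$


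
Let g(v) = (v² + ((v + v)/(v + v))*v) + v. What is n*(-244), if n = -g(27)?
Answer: 191052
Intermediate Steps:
g(v) = v² + 2*v (g(v) = (v² + ((2*v)/((2*v)))*v) + v = (v² + ((2*v)*(1/(2*v)))*v) + v = (v² + 1*v) + v = (v² + v) + v = (v + v²) + v = v² + 2*v)
n = -783 (n = -27*(2 + 27) = -27*29 = -1*783 = -783)
n*(-244) = -783*(-244) = 191052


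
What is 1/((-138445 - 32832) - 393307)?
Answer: -1/564584 ≈ -1.7712e-6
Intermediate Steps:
1/((-138445 - 32832) - 393307) = 1/(-171277 - 393307) = 1/(-564584) = -1/564584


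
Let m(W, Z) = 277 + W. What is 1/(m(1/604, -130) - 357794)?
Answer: -604/215940267 ≈ -2.7971e-6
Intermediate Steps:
1/(m(1/604, -130) - 357794) = 1/((277 + 1/604) - 357794) = 1/(167309/604 - 357794) = 1/(-215940267/604) = -604/215940267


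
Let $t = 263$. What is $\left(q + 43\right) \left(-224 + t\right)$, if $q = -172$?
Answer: $-5031$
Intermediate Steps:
$\left(q + 43\right) \left(-224 + t\right) = \left(-172 + 43\right) \left(-224 + 263\right) = \left(-129\right) 39 = -5031$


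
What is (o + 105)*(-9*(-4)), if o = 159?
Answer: 9504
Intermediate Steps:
(o + 105)*(-9*(-4)) = (159 + 105)*(-9*(-4)) = 264*36 = 9504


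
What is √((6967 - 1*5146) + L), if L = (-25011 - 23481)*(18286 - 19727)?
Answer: √69878793 ≈ 8359.4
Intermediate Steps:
L = 69876972 (L = -48492*(-1441) = 69876972)
√((6967 - 1*5146) + L) = √((6967 - 1*5146) + 69876972) = √((6967 - 5146) + 69876972) = √(1821 + 69876972) = √69878793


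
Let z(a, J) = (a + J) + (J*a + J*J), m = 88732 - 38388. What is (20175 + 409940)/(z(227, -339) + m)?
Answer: 12289/2520 ≈ 4.8766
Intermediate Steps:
m = 50344
z(a, J) = J + a + J² + J*a (z(a, J) = (J + a) + (J*a + J²) = (J + a) + (J² + J*a) = J + a + J² + J*a)
(20175 + 409940)/(z(227, -339) + m) = (20175 + 409940)/((-339 + 227 + (-339)² - 339*227) + 50344) = 430115/((-339 + 227 + 114921 - 76953) + 50344) = 430115/(37856 + 50344) = 430115/88200 = 430115*(1/88200) = 12289/2520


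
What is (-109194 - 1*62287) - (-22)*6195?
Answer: -35191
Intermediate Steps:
(-109194 - 1*62287) - (-22)*6195 = (-109194 - 62287) - 1*(-136290) = -171481 + 136290 = -35191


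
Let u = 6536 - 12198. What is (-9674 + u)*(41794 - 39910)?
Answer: -28893024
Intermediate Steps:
u = -5662
(-9674 + u)*(41794 - 39910) = (-9674 - 5662)*(41794 - 39910) = -15336*1884 = -28893024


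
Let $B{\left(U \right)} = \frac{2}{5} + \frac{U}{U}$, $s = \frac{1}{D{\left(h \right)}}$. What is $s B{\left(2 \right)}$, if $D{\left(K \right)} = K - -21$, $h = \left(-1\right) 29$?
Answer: $- \frac{7}{40} \approx -0.175$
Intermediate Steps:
$h = -29$
$D{\left(K \right)} = 21 + K$ ($D{\left(K \right)} = K + 21 = 21 + K$)
$s = - \frac{1}{8}$ ($s = \frac{1}{21 - 29} = \frac{1}{-8} = - \frac{1}{8} \approx -0.125$)
$B{\left(U \right)} = \frac{7}{5}$ ($B{\left(U \right)} = 2 \cdot \frac{1}{5} + 1 = \frac{2}{5} + 1 = \frac{7}{5}$)
$s B{\left(2 \right)} = \left(- \frac{1}{8}\right) \frac{7}{5} = - \frac{7}{40}$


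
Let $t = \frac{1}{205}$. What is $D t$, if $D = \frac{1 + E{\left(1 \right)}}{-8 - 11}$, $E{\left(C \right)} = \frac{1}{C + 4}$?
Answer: $- \frac{6}{19475} \approx -0.00030809$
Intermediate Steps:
$t = \frac{1}{205} \approx 0.0048781$
$E{\left(C \right)} = \frac{1}{4 + C}$
$D = - \frac{6}{95}$ ($D = \frac{1 + \frac{1}{4 + 1}}{-8 - 11} = \frac{1 + \frac{1}{5}}{-19} = \left(1 + \frac{1}{5}\right) \left(- \frac{1}{19}\right) = \frac{6}{5} \left(- \frac{1}{19}\right) = - \frac{6}{95} \approx -0.063158$)
$D t = \left(- \frac{6}{95}\right) \frac{1}{205} = - \frac{6}{19475}$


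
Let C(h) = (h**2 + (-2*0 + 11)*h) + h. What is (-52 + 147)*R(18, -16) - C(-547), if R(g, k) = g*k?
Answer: -320005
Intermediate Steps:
C(h) = h**2 + 12*h (C(h) = (h**2 + (0 + 11)*h) + h = (h**2 + 11*h) + h = h**2 + 12*h)
(-52 + 147)*R(18, -16) - C(-547) = (-52 + 147)*(18*(-16)) - (-547)*(12 - 547) = 95*(-288) - (-547)*(-535) = -27360 - 1*292645 = -27360 - 292645 = -320005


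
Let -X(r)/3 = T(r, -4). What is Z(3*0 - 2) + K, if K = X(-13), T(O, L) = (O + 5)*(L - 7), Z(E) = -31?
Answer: -295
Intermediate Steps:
T(O, L) = (-7 + L)*(5 + O) (T(O, L) = (5 + O)*(-7 + L) = (-7 + L)*(5 + O))
X(r) = 165 + 33*r (X(r) = -3*(-35 - 7*r + 5*(-4) - 4*r) = -3*(-35 - 7*r - 20 - 4*r) = -3*(-55 - 11*r) = 165 + 33*r)
K = -264 (K = 165 + 33*(-13) = 165 - 429 = -264)
Z(3*0 - 2) + K = -31 - 264 = -295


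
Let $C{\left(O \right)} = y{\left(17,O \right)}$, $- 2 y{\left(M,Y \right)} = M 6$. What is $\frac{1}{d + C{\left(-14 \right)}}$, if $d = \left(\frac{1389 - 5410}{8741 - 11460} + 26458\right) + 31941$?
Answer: $\frac{2719}{158652233} \approx 1.7138 \cdot 10^{-5}$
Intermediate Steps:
$y{\left(M,Y \right)} = - 3 M$ ($y{\left(M,Y \right)} = - \frac{M 6}{2} = - \frac{6 M}{2} = - 3 M$)
$d = \frac{158790902}{2719}$ ($d = \left(- \frac{4021}{-2719} + 26458\right) + 31941 = \left(\left(-4021\right) \left(- \frac{1}{2719}\right) + 26458\right) + 31941 = \left(\frac{4021}{2719} + 26458\right) + 31941 = \frac{71943323}{2719} + 31941 = \frac{158790902}{2719} \approx 58401.0$)
$C{\left(O \right)} = -51$ ($C{\left(O \right)} = \left(-3\right) 17 = -51$)
$\frac{1}{d + C{\left(-14 \right)}} = \frac{1}{\frac{158790902}{2719} - 51} = \frac{1}{\frac{158652233}{2719}} = \frac{2719}{158652233}$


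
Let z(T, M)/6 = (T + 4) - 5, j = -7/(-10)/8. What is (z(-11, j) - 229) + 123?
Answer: -178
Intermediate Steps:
j = 7/80 (j = -7*(-1/10)*(1/8) = (7/10)*(1/8) = 7/80 ≈ 0.087500)
z(T, M) = -6 + 6*T (z(T, M) = 6*((T + 4) - 5) = 6*((4 + T) - 5) = 6*(-1 + T) = -6 + 6*T)
(z(-11, j) - 229) + 123 = ((-6 + 6*(-11)) - 229) + 123 = ((-6 - 66) - 229) + 123 = (-72 - 229) + 123 = -301 + 123 = -178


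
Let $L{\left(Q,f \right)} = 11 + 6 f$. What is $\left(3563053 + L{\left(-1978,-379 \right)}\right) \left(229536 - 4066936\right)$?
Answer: $-13664175546000$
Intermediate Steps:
$\left(3563053 + L{\left(-1978,-379 \right)}\right) \left(229536 - 4066936\right) = \left(3563053 + \left(11 + 6 \left(-379\right)\right)\right) \left(229536 - 4066936\right) = \left(3563053 + \left(11 - 2274\right)\right) \left(-3837400\right) = \left(3563053 - 2263\right) \left(-3837400\right) = 3560790 \left(-3837400\right) = -13664175546000$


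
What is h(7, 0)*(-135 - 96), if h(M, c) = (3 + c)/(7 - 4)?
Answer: -231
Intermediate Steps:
h(M, c) = 1 + c/3 (h(M, c) = (3 + c)/3 = (3 + c)*(⅓) = 1 + c/3)
h(7, 0)*(-135 - 96) = (1 + (⅓)*0)*(-135 - 96) = (1 + 0)*(-231) = 1*(-231) = -231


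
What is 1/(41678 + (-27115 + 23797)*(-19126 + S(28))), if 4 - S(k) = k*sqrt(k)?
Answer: 4534891/287896047039902 - 948*sqrt(7)/20564003359993 ≈ 1.5630e-8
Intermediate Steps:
S(k) = 4 - k**(3/2) (S(k) = 4 - k*sqrt(k) = 4 - k**(3/2))
1/(41678 + (-27115 + 23797)*(-19126 + S(28))) = 1/(41678 + (-27115 + 23797)*(-19126 + (4 - 28**(3/2)))) = 1/(41678 - 3318*(-19126 + (4 - 56*sqrt(7)))) = 1/(41678 - 3318*(-19122 - 56*sqrt(7))) = 1/(41678 + (63446796 + 185808*sqrt(7))) = 1/(63488474 + 185808*sqrt(7))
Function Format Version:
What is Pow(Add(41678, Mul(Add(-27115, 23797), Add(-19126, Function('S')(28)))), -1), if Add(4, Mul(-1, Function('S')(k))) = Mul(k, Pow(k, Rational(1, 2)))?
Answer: Add(Rational(4534891, 287896047039902), Mul(Rational(-948, 20564003359993), Pow(7, Rational(1, 2)))) ≈ 1.5630e-8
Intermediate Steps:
Function('S')(k) = Add(4, Mul(-1, Pow(k, Rational(3, 2)))) (Function('S')(k) = Add(4, Mul(-1, Mul(k, Pow(k, Rational(1, 2))))) = Add(4, Mul(-1, Pow(k, Rational(3, 2)))))
Pow(Add(41678, Mul(Add(-27115, 23797), Add(-19126, Function('S')(28)))), -1) = Pow(Add(41678, Mul(Add(-27115, 23797), Add(-19126, Add(4, Mul(-1, Pow(28, Rational(3, 2))))))), -1) = Pow(Add(41678, Mul(-3318, Add(-19126, Add(4, Mul(-1, Mul(56, Pow(7, Rational(1, 2)))))))), -1) = Pow(Add(41678, Mul(-3318, Add(-19126, Add(4, Mul(-56, Pow(7, Rational(1, 2))))))), -1) = Pow(Add(41678, Mul(-3318, Add(-19122, Mul(-56, Pow(7, Rational(1, 2)))))), -1) = Pow(Add(41678, Add(63446796, Mul(185808, Pow(7, Rational(1, 2))))), -1) = Pow(Add(63488474, Mul(185808, Pow(7, Rational(1, 2)))), -1)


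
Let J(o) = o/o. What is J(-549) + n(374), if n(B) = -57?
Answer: -56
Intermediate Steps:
J(o) = 1
J(-549) + n(374) = 1 - 57 = -56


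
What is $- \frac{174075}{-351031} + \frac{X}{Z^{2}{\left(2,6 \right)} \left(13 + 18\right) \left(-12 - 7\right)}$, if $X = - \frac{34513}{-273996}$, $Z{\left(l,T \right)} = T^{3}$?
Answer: $\frac{1310700362768687897}{2643093283330992384} \approx 0.4959$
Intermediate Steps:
$X = \frac{34513}{273996}$ ($X = \left(-34513\right) \left(- \frac{1}{273996}\right) = \frac{34513}{273996} \approx 0.12596$)
$- \frac{174075}{-351031} + \frac{X}{Z^{2}{\left(2,6 \right)} \left(13 + 18\right) \left(-12 - 7\right)} = - \frac{174075}{-351031} + \frac{34513}{273996 \left(6^{3}\right)^{2} \left(13 + 18\right) \left(-12 - 7\right)} = \left(-174075\right) \left(- \frac{1}{351031}\right) + \frac{34513}{273996 \cdot 216^{2} \cdot 31 \left(-19\right)} = \frac{174075}{351031} + \frac{34513}{273996 \cdot 46656 \left(-589\right)} = \frac{174075}{351031} + \frac{34513}{273996 \left(-27480384\right)} = \frac{174075}{351031} + \frac{34513}{273996} \left(- \frac{1}{27480384}\right) = \frac{174075}{351031} - \frac{34513}{7529515294464} = \frac{1310700362768687897}{2643093283330992384}$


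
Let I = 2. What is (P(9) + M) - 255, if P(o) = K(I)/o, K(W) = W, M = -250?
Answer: -4543/9 ≈ -504.78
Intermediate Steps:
P(o) = 2/o
(P(9) + M) - 255 = (2/9 - 250) - 255 = -2248/9 - 255 = -4543/9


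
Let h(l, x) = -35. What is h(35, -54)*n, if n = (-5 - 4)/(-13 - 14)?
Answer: -35/3 ≈ -11.667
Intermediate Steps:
n = ⅓ (n = -9/(-27) = -9*(-1/27) = ⅓ ≈ 0.33333)
h(35, -54)*n = -35*⅓ = -35/3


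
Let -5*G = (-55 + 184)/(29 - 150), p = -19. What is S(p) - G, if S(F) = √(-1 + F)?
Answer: -129/605 + 2*I*√5 ≈ -0.21322 + 4.4721*I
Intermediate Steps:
G = 129/605 (G = -(-55 + 184)/(5*(29 - 150)) = -129/(5*(-121)) = -129*(-1)/(5*121) = -⅕*(-129/121) = 129/605 ≈ 0.21322)
S(p) - G = √(-1 - 19) - 1*129/605 = √(-20) - 129/605 = 2*I*√5 - 129/605 = -129/605 + 2*I*√5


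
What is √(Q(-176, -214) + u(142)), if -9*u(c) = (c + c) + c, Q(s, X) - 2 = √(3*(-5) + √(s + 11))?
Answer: √(-408 + 9*√(-15 + I*√165))/3 ≈ 0.31458 + 6.6251*I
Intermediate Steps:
Q(s, X) = 2 + √(-15 + √(11 + s)) (Q(s, X) = 2 + √(3*(-5) + √(s + 11)) = 2 + √(-15 + √(11 + s)))
u(c) = -c/3 (u(c) = -((c + c) + c)/9 = -(2*c + c)/9 = -c/3)
√(Q(-176, -214) + u(142)) = √((2 + √(-15 + √(11 - 176))) - ⅓*142) = √((2 + √(-15 + √(-165))) - 142/3) = √((2 + √(-15 + I*√165)) - 142/3) = √(-136/3 + √(-15 + I*√165))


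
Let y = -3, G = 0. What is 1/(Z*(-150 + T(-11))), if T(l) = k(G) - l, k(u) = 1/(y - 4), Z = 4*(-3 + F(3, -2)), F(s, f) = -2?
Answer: 7/19480 ≈ 0.00035934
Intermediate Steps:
Z = -20 (Z = 4*(-3 - 2) = 4*(-5) = -20)
k(u) = -⅐ (k(u) = 1/(-3 - 4) = 1/(-7) = -⅐)
T(l) = -⅐ - l
1/(Z*(-150 + T(-11))) = 1/(-20*(-150 + (-⅐ - 1*(-11)))) = 1/(-20*(-150 + (-⅐ + 11))) = 1/(-20*(-150 + 76/7)) = 1/(-20*(-974/7)) = 1/(19480/7) = 7/19480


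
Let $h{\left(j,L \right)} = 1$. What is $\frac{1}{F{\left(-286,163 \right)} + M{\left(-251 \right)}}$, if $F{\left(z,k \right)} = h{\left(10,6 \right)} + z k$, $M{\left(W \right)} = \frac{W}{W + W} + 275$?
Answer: $- \frac{2}{92683} \approx -2.1579 \cdot 10^{-5}$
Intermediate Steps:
$M{\left(W \right)} = \frac{551}{2}$ ($M{\left(W \right)} = \frac{W}{2 W} + 275 = \frac{1}{2 W} W + 275 = \frac{1}{2} + 275 = \frac{551}{2}$)
$F{\left(z,k \right)} = 1 + k z$ ($F{\left(z,k \right)} = 1 + z k = 1 + k z$)
$\frac{1}{F{\left(-286,163 \right)} + M{\left(-251 \right)}} = \frac{1}{\left(1 + 163 \left(-286\right)\right) + \frac{551}{2}} = \frac{1}{\left(1 - 46618\right) + \frac{551}{2}} = \frac{1}{-46617 + \frac{551}{2}} = \frac{1}{- \frac{92683}{2}} = - \frac{2}{92683}$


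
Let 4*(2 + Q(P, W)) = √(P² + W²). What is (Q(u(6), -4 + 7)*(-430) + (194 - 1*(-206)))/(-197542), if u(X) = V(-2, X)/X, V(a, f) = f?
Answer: -630/98771 + 5*√10/9188 ≈ -0.0046575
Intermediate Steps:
u(X) = 1 (u(X) = X/X = 1)
Q(P, W) = -2 + √(P² + W²)/4
(Q(u(6), -4 + 7)*(-430) + (194 - 1*(-206)))/(-197542) = ((-2 + √(1² + (-4 + 7)²)/4)*(-430) + (194 - 1*(-206)))/(-197542) = ((-2 + √(1 + 3²)/4)*(-430) + (194 + 206))*(-1/197542) = ((-2 + √(1 + 9)/4)*(-430) + 400)*(-1/197542) = ((-2 + √10/4)*(-430) + 400)*(-1/197542) = ((860 - 215*√10/2) + 400)*(-1/197542) = (1260 - 215*√10/2)*(-1/197542) = -630/98771 + 5*√10/9188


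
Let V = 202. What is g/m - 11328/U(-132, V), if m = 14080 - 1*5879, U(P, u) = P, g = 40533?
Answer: 138773/1529 ≈ 90.761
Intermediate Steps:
m = 8201 (m = 14080 - 5879 = 8201)
g/m - 11328/U(-132, V) = 40533/8201 - 11328/(-132) = 40533*(1/8201) - 11328*(-1/132) = 687/139 + 944/11 = 138773/1529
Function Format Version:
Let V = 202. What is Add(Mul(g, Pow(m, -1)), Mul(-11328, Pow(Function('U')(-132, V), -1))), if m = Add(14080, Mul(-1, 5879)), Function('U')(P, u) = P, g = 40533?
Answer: Rational(138773, 1529) ≈ 90.761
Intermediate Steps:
m = 8201 (m = Add(14080, -5879) = 8201)
Add(Mul(g, Pow(m, -1)), Mul(-11328, Pow(Function('U')(-132, V), -1))) = Add(Mul(40533, Pow(8201, -1)), Mul(-11328, Pow(-132, -1))) = Add(Mul(40533, Rational(1, 8201)), Mul(-11328, Rational(-1, 132))) = Add(Rational(687, 139), Rational(944, 11)) = Rational(138773, 1529)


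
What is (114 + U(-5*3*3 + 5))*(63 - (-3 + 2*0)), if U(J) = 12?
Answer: 8316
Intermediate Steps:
(114 + U(-5*3*3 + 5))*(63 - (-3 + 2*0)) = (114 + 12)*(63 - (-3 + 2*0)) = 126*(63 - (-3 + 0)) = 126*(63 - 1*(-3)) = 126*(63 + 3) = 126*66 = 8316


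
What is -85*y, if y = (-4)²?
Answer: -1360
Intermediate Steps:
y = 16
-85*y = -85*16 = -1360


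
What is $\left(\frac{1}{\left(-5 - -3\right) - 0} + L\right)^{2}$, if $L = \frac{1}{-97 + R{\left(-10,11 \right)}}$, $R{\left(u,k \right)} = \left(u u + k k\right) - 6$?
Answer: $\frac{841}{3481} \approx 0.2416$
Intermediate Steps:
$R{\left(u,k \right)} = -6 + k^{2} + u^{2}$ ($R{\left(u,k \right)} = \left(u^{2} + k^{2}\right) - 6 = \left(k^{2} + u^{2}\right) - 6 = -6 + k^{2} + u^{2}$)
$L = \frac{1}{118}$ ($L = \frac{1}{-97 + \left(-6 + 11^{2} + \left(-10\right)^{2}\right)} = \frac{1}{-97 + \left(-6 + 121 + 100\right)} = \frac{1}{-97 + 215} = \frac{1}{118} \approx 0.0084746$)
$\left(\frac{1}{\left(-5 - -3\right) - 0} + L\right)^{2} = \left(\frac{1}{\left(-5 - -3\right) - 0} + \frac{1}{118}\right)^{2} = \left(\frac{1}{\left(-5 + 3\right) + 0} + \frac{1}{118}\right)^{2} = \left(\frac{1}{-2 + 0} + \frac{1}{118}\right)^{2} = \left(\frac{1}{-2} + \frac{1}{118}\right)^{2} = \left(- \frac{1}{2} + \frac{1}{118}\right)^{2} = \left(- \frac{29}{59}\right)^{2} = \frac{841}{3481}$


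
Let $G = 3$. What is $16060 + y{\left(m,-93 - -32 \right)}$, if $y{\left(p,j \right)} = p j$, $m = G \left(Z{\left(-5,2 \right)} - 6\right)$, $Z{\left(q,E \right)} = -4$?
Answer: $17890$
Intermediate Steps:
$m = -30$ ($m = 3 \left(-4 - 6\right) = 3 \left(-10\right) = -30$)
$y{\left(p,j \right)} = j p$
$16060 + y{\left(m,-93 - -32 \right)} = 16060 + \left(-93 - -32\right) \left(-30\right) = 16060 + \left(-93 + 32\right) \left(-30\right) = 16060 - -1830 = 16060 + 1830 = 17890$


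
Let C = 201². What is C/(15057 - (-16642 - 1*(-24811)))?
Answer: 13467/2296 ≈ 5.8654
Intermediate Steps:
C = 40401
C/(15057 - (-16642 - 1*(-24811))) = 40401/(15057 - (-16642 - 1*(-24811))) = 40401/(15057 - (-16642 + 24811)) = 40401/(15057 - 1*8169) = 40401/(15057 - 8169) = 40401/6888 = 40401*(1/6888) = 13467/2296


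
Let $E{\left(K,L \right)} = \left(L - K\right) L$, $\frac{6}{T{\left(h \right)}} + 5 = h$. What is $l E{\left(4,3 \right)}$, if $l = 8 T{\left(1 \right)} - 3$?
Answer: $45$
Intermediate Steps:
$T{\left(h \right)} = \frac{6}{-5 + h}$
$E{\left(K,L \right)} = L \left(L - K\right)$
$l = -15$ ($l = 8 \frac{6}{-5 + 1} - 3 = 8 \frac{6}{-4} - 3 = 8 \cdot 6 \left(- \frac{1}{4}\right) - 3 = 8 \left(- \frac{3}{2}\right) - 3 = -12 - 3 = -15$)
$l E{\left(4,3 \right)} = - 15 \cdot 3 \left(3 - 4\right) = - 15 \cdot 3 \left(-1\right) = \left(-15\right) \left(-3\right) = 45$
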